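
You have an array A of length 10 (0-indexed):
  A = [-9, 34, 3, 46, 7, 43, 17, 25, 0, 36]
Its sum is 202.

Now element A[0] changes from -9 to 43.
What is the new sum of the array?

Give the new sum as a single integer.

Old value at index 0: -9
New value at index 0: 43
Delta = 43 - -9 = 52
New sum = old_sum + delta = 202 + (52) = 254

Answer: 254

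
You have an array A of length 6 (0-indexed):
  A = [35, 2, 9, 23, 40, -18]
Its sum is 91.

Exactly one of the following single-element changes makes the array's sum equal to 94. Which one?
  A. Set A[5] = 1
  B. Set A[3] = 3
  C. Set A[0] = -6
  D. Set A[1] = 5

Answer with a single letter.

Answer: D

Derivation:
Option A: A[5] -18->1, delta=19, new_sum=91+(19)=110
Option B: A[3] 23->3, delta=-20, new_sum=91+(-20)=71
Option C: A[0] 35->-6, delta=-41, new_sum=91+(-41)=50
Option D: A[1] 2->5, delta=3, new_sum=91+(3)=94 <-- matches target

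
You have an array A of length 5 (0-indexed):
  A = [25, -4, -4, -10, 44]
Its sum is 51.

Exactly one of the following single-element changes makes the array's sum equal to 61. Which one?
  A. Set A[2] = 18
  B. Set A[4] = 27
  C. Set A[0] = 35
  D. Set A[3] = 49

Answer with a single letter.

Answer: C

Derivation:
Option A: A[2] -4->18, delta=22, new_sum=51+(22)=73
Option B: A[4] 44->27, delta=-17, new_sum=51+(-17)=34
Option C: A[0] 25->35, delta=10, new_sum=51+(10)=61 <-- matches target
Option D: A[3] -10->49, delta=59, new_sum=51+(59)=110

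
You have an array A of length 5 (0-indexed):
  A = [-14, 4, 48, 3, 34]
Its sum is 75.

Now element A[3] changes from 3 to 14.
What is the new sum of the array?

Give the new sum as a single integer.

Old value at index 3: 3
New value at index 3: 14
Delta = 14 - 3 = 11
New sum = old_sum + delta = 75 + (11) = 86

Answer: 86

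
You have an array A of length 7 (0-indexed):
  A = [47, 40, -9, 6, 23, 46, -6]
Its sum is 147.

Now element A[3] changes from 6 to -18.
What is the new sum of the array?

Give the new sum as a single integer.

Answer: 123

Derivation:
Old value at index 3: 6
New value at index 3: -18
Delta = -18 - 6 = -24
New sum = old_sum + delta = 147 + (-24) = 123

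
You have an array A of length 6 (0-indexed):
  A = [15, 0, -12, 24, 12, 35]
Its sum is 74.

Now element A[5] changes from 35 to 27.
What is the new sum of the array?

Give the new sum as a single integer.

Old value at index 5: 35
New value at index 5: 27
Delta = 27 - 35 = -8
New sum = old_sum + delta = 74 + (-8) = 66

Answer: 66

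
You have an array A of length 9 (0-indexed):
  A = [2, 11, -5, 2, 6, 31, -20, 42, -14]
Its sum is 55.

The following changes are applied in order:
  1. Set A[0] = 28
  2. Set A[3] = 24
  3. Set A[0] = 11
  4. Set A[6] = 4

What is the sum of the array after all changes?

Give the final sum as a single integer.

Answer: 110

Derivation:
Initial sum: 55
Change 1: A[0] 2 -> 28, delta = 26, sum = 81
Change 2: A[3] 2 -> 24, delta = 22, sum = 103
Change 3: A[0] 28 -> 11, delta = -17, sum = 86
Change 4: A[6] -20 -> 4, delta = 24, sum = 110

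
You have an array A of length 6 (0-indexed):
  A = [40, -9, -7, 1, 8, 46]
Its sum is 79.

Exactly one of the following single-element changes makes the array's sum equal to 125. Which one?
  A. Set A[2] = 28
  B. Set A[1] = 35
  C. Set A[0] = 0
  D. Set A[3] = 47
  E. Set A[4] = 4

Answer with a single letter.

Option A: A[2] -7->28, delta=35, new_sum=79+(35)=114
Option B: A[1] -9->35, delta=44, new_sum=79+(44)=123
Option C: A[0] 40->0, delta=-40, new_sum=79+(-40)=39
Option D: A[3] 1->47, delta=46, new_sum=79+(46)=125 <-- matches target
Option E: A[4] 8->4, delta=-4, new_sum=79+(-4)=75

Answer: D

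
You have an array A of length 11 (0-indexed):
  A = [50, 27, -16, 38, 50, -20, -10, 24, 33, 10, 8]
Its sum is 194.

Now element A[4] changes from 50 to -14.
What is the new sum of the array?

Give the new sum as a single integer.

Old value at index 4: 50
New value at index 4: -14
Delta = -14 - 50 = -64
New sum = old_sum + delta = 194 + (-64) = 130

Answer: 130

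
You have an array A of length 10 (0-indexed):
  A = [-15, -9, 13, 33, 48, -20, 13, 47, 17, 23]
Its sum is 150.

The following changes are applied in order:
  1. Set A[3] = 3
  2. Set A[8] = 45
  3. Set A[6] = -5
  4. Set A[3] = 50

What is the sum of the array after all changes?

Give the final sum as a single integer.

Answer: 177

Derivation:
Initial sum: 150
Change 1: A[3] 33 -> 3, delta = -30, sum = 120
Change 2: A[8] 17 -> 45, delta = 28, sum = 148
Change 3: A[6] 13 -> -5, delta = -18, sum = 130
Change 4: A[3] 3 -> 50, delta = 47, sum = 177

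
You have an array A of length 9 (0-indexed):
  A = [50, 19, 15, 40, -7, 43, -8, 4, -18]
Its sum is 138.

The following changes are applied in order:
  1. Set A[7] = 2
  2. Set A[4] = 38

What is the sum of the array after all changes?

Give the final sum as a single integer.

Initial sum: 138
Change 1: A[7] 4 -> 2, delta = -2, sum = 136
Change 2: A[4] -7 -> 38, delta = 45, sum = 181

Answer: 181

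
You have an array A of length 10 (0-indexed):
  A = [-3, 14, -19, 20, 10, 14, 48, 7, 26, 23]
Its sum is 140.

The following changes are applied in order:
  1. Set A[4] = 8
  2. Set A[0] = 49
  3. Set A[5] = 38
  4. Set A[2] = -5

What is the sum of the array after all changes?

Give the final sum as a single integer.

Answer: 228

Derivation:
Initial sum: 140
Change 1: A[4] 10 -> 8, delta = -2, sum = 138
Change 2: A[0] -3 -> 49, delta = 52, sum = 190
Change 3: A[5] 14 -> 38, delta = 24, sum = 214
Change 4: A[2] -19 -> -5, delta = 14, sum = 228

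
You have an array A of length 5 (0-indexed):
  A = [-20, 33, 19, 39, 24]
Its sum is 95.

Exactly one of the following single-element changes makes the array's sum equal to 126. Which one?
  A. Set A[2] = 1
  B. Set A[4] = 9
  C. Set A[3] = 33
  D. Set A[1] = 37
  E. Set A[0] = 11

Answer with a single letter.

Option A: A[2] 19->1, delta=-18, new_sum=95+(-18)=77
Option B: A[4] 24->9, delta=-15, new_sum=95+(-15)=80
Option C: A[3] 39->33, delta=-6, new_sum=95+(-6)=89
Option D: A[1] 33->37, delta=4, new_sum=95+(4)=99
Option E: A[0] -20->11, delta=31, new_sum=95+(31)=126 <-- matches target

Answer: E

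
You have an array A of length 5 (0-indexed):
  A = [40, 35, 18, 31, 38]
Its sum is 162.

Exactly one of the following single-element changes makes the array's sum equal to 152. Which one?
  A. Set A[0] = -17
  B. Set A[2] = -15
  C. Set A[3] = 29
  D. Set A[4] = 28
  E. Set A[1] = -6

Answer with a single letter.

Answer: D

Derivation:
Option A: A[0] 40->-17, delta=-57, new_sum=162+(-57)=105
Option B: A[2] 18->-15, delta=-33, new_sum=162+(-33)=129
Option C: A[3] 31->29, delta=-2, new_sum=162+(-2)=160
Option D: A[4] 38->28, delta=-10, new_sum=162+(-10)=152 <-- matches target
Option E: A[1] 35->-6, delta=-41, new_sum=162+(-41)=121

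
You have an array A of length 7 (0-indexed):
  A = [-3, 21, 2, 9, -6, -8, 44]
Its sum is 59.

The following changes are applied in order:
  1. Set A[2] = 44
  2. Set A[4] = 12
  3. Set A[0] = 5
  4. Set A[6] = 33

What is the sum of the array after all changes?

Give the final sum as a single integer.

Initial sum: 59
Change 1: A[2] 2 -> 44, delta = 42, sum = 101
Change 2: A[4] -6 -> 12, delta = 18, sum = 119
Change 3: A[0] -3 -> 5, delta = 8, sum = 127
Change 4: A[6] 44 -> 33, delta = -11, sum = 116

Answer: 116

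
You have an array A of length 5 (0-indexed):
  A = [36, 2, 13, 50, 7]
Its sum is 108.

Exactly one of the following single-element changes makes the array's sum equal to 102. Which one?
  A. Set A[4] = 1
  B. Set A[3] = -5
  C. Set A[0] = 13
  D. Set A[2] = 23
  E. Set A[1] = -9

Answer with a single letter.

Answer: A

Derivation:
Option A: A[4] 7->1, delta=-6, new_sum=108+(-6)=102 <-- matches target
Option B: A[3] 50->-5, delta=-55, new_sum=108+(-55)=53
Option C: A[0] 36->13, delta=-23, new_sum=108+(-23)=85
Option D: A[2] 13->23, delta=10, new_sum=108+(10)=118
Option E: A[1] 2->-9, delta=-11, new_sum=108+(-11)=97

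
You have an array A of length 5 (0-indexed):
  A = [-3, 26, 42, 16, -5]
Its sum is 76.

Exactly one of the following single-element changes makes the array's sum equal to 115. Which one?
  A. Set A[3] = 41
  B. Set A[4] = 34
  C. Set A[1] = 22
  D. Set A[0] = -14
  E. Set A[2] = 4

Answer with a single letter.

Option A: A[3] 16->41, delta=25, new_sum=76+(25)=101
Option B: A[4] -5->34, delta=39, new_sum=76+(39)=115 <-- matches target
Option C: A[1] 26->22, delta=-4, new_sum=76+(-4)=72
Option D: A[0] -3->-14, delta=-11, new_sum=76+(-11)=65
Option E: A[2] 42->4, delta=-38, new_sum=76+(-38)=38

Answer: B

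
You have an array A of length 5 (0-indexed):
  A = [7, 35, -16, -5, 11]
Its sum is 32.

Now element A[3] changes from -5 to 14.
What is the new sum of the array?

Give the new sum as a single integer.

Answer: 51

Derivation:
Old value at index 3: -5
New value at index 3: 14
Delta = 14 - -5 = 19
New sum = old_sum + delta = 32 + (19) = 51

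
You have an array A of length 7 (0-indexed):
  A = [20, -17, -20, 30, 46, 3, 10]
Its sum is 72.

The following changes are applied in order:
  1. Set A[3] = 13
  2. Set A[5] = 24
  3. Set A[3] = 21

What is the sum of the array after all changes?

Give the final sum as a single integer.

Answer: 84

Derivation:
Initial sum: 72
Change 1: A[3] 30 -> 13, delta = -17, sum = 55
Change 2: A[5] 3 -> 24, delta = 21, sum = 76
Change 3: A[3] 13 -> 21, delta = 8, sum = 84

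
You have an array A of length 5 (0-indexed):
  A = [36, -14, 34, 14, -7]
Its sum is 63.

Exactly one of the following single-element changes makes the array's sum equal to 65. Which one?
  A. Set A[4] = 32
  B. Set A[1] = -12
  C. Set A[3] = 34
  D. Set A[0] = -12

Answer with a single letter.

Answer: B

Derivation:
Option A: A[4] -7->32, delta=39, new_sum=63+(39)=102
Option B: A[1] -14->-12, delta=2, new_sum=63+(2)=65 <-- matches target
Option C: A[3] 14->34, delta=20, new_sum=63+(20)=83
Option D: A[0] 36->-12, delta=-48, new_sum=63+(-48)=15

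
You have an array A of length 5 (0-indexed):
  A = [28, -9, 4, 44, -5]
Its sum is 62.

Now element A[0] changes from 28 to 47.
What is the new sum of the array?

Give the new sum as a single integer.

Answer: 81

Derivation:
Old value at index 0: 28
New value at index 0: 47
Delta = 47 - 28 = 19
New sum = old_sum + delta = 62 + (19) = 81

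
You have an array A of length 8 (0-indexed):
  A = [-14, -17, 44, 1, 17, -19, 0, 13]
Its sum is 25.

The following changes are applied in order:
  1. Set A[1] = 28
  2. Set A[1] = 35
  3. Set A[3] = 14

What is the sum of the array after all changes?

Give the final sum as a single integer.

Answer: 90

Derivation:
Initial sum: 25
Change 1: A[1] -17 -> 28, delta = 45, sum = 70
Change 2: A[1] 28 -> 35, delta = 7, sum = 77
Change 3: A[3] 1 -> 14, delta = 13, sum = 90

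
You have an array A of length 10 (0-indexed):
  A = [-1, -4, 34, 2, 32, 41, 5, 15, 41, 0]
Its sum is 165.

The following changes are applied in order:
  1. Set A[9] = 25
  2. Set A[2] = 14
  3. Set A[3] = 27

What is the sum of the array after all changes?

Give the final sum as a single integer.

Initial sum: 165
Change 1: A[9] 0 -> 25, delta = 25, sum = 190
Change 2: A[2] 34 -> 14, delta = -20, sum = 170
Change 3: A[3] 2 -> 27, delta = 25, sum = 195

Answer: 195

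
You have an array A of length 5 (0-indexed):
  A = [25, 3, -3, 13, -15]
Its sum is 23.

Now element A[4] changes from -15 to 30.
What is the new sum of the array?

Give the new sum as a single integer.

Old value at index 4: -15
New value at index 4: 30
Delta = 30 - -15 = 45
New sum = old_sum + delta = 23 + (45) = 68

Answer: 68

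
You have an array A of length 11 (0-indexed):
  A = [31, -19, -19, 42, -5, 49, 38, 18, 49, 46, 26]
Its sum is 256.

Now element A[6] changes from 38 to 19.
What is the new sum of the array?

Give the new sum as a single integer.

Answer: 237

Derivation:
Old value at index 6: 38
New value at index 6: 19
Delta = 19 - 38 = -19
New sum = old_sum + delta = 256 + (-19) = 237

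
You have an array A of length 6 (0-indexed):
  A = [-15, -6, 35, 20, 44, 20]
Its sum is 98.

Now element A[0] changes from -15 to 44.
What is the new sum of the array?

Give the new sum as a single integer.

Old value at index 0: -15
New value at index 0: 44
Delta = 44 - -15 = 59
New sum = old_sum + delta = 98 + (59) = 157

Answer: 157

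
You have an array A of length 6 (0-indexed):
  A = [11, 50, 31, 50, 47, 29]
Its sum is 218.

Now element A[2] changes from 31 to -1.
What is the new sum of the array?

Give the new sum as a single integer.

Old value at index 2: 31
New value at index 2: -1
Delta = -1 - 31 = -32
New sum = old_sum + delta = 218 + (-32) = 186

Answer: 186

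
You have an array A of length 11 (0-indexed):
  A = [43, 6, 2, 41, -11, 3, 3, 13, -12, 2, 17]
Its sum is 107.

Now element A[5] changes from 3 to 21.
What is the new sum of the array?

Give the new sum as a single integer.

Old value at index 5: 3
New value at index 5: 21
Delta = 21 - 3 = 18
New sum = old_sum + delta = 107 + (18) = 125

Answer: 125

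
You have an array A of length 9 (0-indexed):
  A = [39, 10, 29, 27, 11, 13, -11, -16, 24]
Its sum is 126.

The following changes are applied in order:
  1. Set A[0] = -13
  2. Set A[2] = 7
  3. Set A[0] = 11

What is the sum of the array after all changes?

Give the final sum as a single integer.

Answer: 76

Derivation:
Initial sum: 126
Change 1: A[0] 39 -> -13, delta = -52, sum = 74
Change 2: A[2] 29 -> 7, delta = -22, sum = 52
Change 3: A[0] -13 -> 11, delta = 24, sum = 76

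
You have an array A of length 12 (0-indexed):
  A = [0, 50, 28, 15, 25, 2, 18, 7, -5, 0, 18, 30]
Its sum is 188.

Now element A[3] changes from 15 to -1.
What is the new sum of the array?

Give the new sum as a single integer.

Answer: 172

Derivation:
Old value at index 3: 15
New value at index 3: -1
Delta = -1 - 15 = -16
New sum = old_sum + delta = 188 + (-16) = 172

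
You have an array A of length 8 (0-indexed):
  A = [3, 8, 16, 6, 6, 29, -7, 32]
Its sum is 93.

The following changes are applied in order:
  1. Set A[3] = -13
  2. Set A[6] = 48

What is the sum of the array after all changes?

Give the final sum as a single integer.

Initial sum: 93
Change 1: A[3] 6 -> -13, delta = -19, sum = 74
Change 2: A[6] -7 -> 48, delta = 55, sum = 129

Answer: 129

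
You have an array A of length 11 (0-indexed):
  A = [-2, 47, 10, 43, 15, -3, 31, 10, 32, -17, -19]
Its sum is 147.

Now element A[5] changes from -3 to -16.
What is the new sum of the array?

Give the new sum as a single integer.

Answer: 134

Derivation:
Old value at index 5: -3
New value at index 5: -16
Delta = -16 - -3 = -13
New sum = old_sum + delta = 147 + (-13) = 134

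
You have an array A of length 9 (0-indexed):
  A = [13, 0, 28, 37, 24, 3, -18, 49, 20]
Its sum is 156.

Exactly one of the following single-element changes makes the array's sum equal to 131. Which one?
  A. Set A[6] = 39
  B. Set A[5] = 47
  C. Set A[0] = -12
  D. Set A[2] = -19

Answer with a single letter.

Option A: A[6] -18->39, delta=57, new_sum=156+(57)=213
Option B: A[5] 3->47, delta=44, new_sum=156+(44)=200
Option C: A[0] 13->-12, delta=-25, new_sum=156+(-25)=131 <-- matches target
Option D: A[2] 28->-19, delta=-47, new_sum=156+(-47)=109

Answer: C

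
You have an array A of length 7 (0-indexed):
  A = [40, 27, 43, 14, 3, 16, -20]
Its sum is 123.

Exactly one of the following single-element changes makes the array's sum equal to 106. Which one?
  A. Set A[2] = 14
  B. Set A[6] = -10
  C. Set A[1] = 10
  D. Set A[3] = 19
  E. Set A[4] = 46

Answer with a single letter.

Option A: A[2] 43->14, delta=-29, new_sum=123+(-29)=94
Option B: A[6] -20->-10, delta=10, new_sum=123+(10)=133
Option C: A[1] 27->10, delta=-17, new_sum=123+(-17)=106 <-- matches target
Option D: A[3] 14->19, delta=5, new_sum=123+(5)=128
Option E: A[4] 3->46, delta=43, new_sum=123+(43)=166

Answer: C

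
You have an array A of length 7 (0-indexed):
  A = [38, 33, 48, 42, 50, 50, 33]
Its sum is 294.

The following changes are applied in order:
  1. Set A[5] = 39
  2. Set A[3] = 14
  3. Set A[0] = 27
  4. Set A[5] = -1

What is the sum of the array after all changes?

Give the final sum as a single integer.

Answer: 204

Derivation:
Initial sum: 294
Change 1: A[5] 50 -> 39, delta = -11, sum = 283
Change 2: A[3] 42 -> 14, delta = -28, sum = 255
Change 3: A[0] 38 -> 27, delta = -11, sum = 244
Change 4: A[5] 39 -> -1, delta = -40, sum = 204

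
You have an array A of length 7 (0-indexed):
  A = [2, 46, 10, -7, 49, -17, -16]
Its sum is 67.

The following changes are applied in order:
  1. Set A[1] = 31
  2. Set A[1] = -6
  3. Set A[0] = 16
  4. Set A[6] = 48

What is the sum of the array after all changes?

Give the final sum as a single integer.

Initial sum: 67
Change 1: A[1] 46 -> 31, delta = -15, sum = 52
Change 2: A[1] 31 -> -6, delta = -37, sum = 15
Change 3: A[0] 2 -> 16, delta = 14, sum = 29
Change 4: A[6] -16 -> 48, delta = 64, sum = 93

Answer: 93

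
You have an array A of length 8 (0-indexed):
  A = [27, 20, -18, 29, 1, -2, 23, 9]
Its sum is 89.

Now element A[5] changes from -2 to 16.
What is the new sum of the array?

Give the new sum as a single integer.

Old value at index 5: -2
New value at index 5: 16
Delta = 16 - -2 = 18
New sum = old_sum + delta = 89 + (18) = 107

Answer: 107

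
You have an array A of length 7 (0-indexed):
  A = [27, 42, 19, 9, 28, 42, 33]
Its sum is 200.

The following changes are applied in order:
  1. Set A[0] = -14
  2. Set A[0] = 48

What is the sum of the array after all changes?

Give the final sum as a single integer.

Initial sum: 200
Change 1: A[0] 27 -> -14, delta = -41, sum = 159
Change 2: A[0] -14 -> 48, delta = 62, sum = 221

Answer: 221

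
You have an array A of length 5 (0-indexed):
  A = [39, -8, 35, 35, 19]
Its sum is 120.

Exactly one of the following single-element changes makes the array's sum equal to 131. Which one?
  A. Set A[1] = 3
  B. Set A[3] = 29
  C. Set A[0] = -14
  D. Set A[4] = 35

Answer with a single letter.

Option A: A[1] -8->3, delta=11, new_sum=120+(11)=131 <-- matches target
Option B: A[3] 35->29, delta=-6, new_sum=120+(-6)=114
Option C: A[0] 39->-14, delta=-53, new_sum=120+(-53)=67
Option D: A[4] 19->35, delta=16, new_sum=120+(16)=136

Answer: A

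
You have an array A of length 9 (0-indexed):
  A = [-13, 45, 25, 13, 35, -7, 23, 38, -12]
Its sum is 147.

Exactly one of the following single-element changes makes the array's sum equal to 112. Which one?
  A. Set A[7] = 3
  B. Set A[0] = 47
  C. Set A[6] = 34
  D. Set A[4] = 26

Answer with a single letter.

Answer: A

Derivation:
Option A: A[7] 38->3, delta=-35, new_sum=147+(-35)=112 <-- matches target
Option B: A[0] -13->47, delta=60, new_sum=147+(60)=207
Option C: A[6] 23->34, delta=11, new_sum=147+(11)=158
Option D: A[4] 35->26, delta=-9, new_sum=147+(-9)=138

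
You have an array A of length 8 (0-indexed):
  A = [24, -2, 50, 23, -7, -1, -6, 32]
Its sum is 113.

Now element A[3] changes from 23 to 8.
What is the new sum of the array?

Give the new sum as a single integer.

Answer: 98

Derivation:
Old value at index 3: 23
New value at index 3: 8
Delta = 8 - 23 = -15
New sum = old_sum + delta = 113 + (-15) = 98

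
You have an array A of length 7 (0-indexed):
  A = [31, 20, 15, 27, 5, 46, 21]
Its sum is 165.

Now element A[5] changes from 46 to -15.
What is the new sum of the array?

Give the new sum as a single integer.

Old value at index 5: 46
New value at index 5: -15
Delta = -15 - 46 = -61
New sum = old_sum + delta = 165 + (-61) = 104

Answer: 104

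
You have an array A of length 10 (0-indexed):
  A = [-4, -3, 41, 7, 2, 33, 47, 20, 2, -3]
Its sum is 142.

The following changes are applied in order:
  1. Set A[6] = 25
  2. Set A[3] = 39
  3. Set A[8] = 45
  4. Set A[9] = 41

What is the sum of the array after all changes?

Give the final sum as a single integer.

Answer: 239

Derivation:
Initial sum: 142
Change 1: A[6] 47 -> 25, delta = -22, sum = 120
Change 2: A[3] 7 -> 39, delta = 32, sum = 152
Change 3: A[8] 2 -> 45, delta = 43, sum = 195
Change 4: A[9] -3 -> 41, delta = 44, sum = 239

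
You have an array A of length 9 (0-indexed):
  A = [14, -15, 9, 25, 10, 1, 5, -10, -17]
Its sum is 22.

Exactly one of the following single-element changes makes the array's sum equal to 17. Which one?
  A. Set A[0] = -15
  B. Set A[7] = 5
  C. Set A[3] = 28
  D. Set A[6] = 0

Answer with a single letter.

Option A: A[0] 14->-15, delta=-29, new_sum=22+(-29)=-7
Option B: A[7] -10->5, delta=15, new_sum=22+(15)=37
Option C: A[3] 25->28, delta=3, new_sum=22+(3)=25
Option D: A[6] 5->0, delta=-5, new_sum=22+(-5)=17 <-- matches target

Answer: D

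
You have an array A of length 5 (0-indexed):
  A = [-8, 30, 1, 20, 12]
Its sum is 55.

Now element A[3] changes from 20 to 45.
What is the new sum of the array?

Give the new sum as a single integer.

Answer: 80

Derivation:
Old value at index 3: 20
New value at index 3: 45
Delta = 45 - 20 = 25
New sum = old_sum + delta = 55 + (25) = 80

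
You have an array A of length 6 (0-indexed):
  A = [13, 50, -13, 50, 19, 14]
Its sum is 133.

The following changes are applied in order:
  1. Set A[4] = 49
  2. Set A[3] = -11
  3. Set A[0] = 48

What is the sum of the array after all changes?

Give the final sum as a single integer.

Answer: 137

Derivation:
Initial sum: 133
Change 1: A[4] 19 -> 49, delta = 30, sum = 163
Change 2: A[3] 50 -> -11, delta = -61, sum = 102
Change 3: A[0] 13 -> 48, delta = 35, sum = 137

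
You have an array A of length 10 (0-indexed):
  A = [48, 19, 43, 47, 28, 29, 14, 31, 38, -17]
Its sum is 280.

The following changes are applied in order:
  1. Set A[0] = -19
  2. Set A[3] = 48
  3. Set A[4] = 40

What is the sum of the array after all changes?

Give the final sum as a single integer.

Initial sum: 280
Change 1: A[0] 48 -> -19, delta = -67, sum = 213
Change 2: A[3] 47 -> 48, delta = 1, sum = 214
Change 3: A[4] 28 -> 40, delta = 12, sum = 226

Answer: 226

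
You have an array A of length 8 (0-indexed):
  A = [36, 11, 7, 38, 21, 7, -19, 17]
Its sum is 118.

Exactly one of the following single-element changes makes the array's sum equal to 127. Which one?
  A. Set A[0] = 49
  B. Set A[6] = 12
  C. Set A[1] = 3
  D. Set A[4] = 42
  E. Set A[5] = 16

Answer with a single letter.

Answer: E

Derivation:
Option A: A[0] 36->49, delta=13, new_sum=118+(13)=131
Option B: A[6] -19->12, delta=31, new_sum=118+(31)=149
Option C: A[1] 11->3, delta=-8, new_sum=118+(-8)=110
Option D: A[4] 21->42, delta=21, new_sum=118+(21)=139
Option E: A[5] 7->16, delta=9, new_sum=118+(9)=127 <-- matches target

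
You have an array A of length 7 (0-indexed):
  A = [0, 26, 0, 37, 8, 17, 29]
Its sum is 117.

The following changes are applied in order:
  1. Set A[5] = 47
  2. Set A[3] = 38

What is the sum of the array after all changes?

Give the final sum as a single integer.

Answer: 148

Derivation:
Initial sum: 117
Change 1: A[5] 17 -> 47, delta = 30, sum = 147
Change 2: A[3] 37 -> 38, delta = 1, sum = 148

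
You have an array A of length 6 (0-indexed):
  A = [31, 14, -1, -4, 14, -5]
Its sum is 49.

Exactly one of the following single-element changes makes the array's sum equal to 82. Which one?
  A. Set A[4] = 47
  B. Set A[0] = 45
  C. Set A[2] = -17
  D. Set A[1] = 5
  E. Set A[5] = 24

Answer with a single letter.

Answer: A

Derivation:
Option A: A[4] 14->47, delta=33, new_sum=49+(33)=82 <-- matches target
Option B: A[0] 31->45, delta=14, new_sum=49+(14)=63
Option C: A[2] -1->-17, delta=-16, new_sum=49+(-16)=33
Option D: A[1] 14->5, delta=-9, new_sum=49+(-9)=40
Option E: A[5] -5->24, delta=29, new_sum=49+(29)=78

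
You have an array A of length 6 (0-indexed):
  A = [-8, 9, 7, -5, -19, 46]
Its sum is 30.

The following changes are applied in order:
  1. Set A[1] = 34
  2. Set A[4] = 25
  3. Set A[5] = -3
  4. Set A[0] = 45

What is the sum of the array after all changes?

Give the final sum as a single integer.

Answer: 103

Derivation:
Initial sum: 30
Change 1: A[1] 9 -> 34, delta = 25, sum = 55
Change 2: A[4] -19 -> 25, delta = 44, sum = 99
Change 3: A[5] 46 -> -3, delta = -49, sum = 50
Change 4: A[0] -8 -> 45, delta = 53, sum = 103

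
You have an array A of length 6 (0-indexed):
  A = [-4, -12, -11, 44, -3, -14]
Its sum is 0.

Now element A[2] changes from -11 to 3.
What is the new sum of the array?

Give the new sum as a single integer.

Answer: 14

Derivation:
Old value at index 2: -11
New value at index 2: 3
Delta = 3 - -11 = 14
New sum = old_sum + delta = 0 + (14) = 14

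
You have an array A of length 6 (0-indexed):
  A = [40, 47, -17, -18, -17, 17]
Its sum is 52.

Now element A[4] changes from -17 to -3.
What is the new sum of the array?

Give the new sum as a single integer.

Answer: 66

Derivation:
Old value at index 4: -17
New value at index 4: -3
Delta = -3 - -17 = 14
New sum = old_sum + delta = 52 + (14) = 66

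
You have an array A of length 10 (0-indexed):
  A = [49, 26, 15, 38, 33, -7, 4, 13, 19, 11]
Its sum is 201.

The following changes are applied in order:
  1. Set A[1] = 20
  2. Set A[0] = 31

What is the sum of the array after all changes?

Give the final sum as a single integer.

Initial sum: 201
Change 1: A[1] 26 -> 20, delta = -6, sum = 195
Change 2: A[0] 49 -> 31, delta = -18, sum = 177

Answer: 177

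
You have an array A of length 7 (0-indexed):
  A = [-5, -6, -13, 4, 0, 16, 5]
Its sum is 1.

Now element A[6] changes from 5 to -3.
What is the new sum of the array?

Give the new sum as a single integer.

Answer: -7

Derivation:
Old value at index 6: 5
New value at index 6: -3
Delta = -3 - 5 = -8
New sum = old_sum + delta = 1 + (-8) = -7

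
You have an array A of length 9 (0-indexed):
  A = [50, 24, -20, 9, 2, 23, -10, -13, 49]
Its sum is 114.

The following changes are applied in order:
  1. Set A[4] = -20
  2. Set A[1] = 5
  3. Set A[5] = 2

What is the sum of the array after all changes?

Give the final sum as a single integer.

Answer: 52

Derivation:
Initial sum: 114
Change 1: A[4] 2 -> -20, delta = -22, sum = 92
Change 2: A[1] 24 -> 5, delta = -19, sum = 73
Change 3: A[5] 23 -> 2, delta = -21, sum = 52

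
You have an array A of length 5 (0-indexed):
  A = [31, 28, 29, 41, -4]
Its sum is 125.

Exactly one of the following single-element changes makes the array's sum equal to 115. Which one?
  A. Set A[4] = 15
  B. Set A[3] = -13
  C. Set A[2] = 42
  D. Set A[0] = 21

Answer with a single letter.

Answer: D

Derivation:
Option A: A[4] -4->15, delta=19, new_sum=125+(19)=144
Option B: A[3] 41->-13, delta=-54, new_sum=125+(-54)=71
Option C: A[2] 29->42, delta=13, new_sum=125+(13)=138
Option D: A[0] 31->21, delta=-10, new_sum=125+(-10)=115 <-- matches target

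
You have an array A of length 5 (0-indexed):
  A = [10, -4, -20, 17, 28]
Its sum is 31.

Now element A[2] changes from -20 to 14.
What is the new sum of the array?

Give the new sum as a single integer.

Answer: 65

Derivation:
Old value at index 2: -20
New value at index 2: 14
Delta = 14 - -20 = 34
New sum = old_sum + delta = 31 + (34) = 65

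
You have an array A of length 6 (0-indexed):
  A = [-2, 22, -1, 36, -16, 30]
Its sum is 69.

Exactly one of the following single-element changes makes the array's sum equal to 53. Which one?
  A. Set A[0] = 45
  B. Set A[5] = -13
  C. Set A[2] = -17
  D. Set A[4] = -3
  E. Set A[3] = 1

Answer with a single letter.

Option A: A[0] -2->45, delta=47, new_sum=69+(47)=116
Option B: A[5] 30->-13, delta=-43, new_sum=69+(-43)=26
Option C: A[2] -1->-17, delta=-16, new_sum=69+(-16)=53 <-- matches target
Option D: A[4] -16->-3, delta=13, new_sum=69+(13)=82
Option E: A[3] 36->1, delta=-35, new_sum=69+(-35)=34

Answer: C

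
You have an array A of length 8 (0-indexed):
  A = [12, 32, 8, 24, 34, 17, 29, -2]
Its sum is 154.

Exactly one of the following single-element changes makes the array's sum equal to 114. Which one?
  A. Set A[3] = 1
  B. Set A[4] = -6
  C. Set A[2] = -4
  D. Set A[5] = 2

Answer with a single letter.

Answer: B

Derivation:
Option A: A[3] 24->1, delta=-23, new_sum=154+(-23)=131
Option B: A[4] 34->-6, delta=-40, new_sum=154+(-40)=114 <-- matches target
Option C: A[2] 8->-4, delta=-12, new_sum=154+(-12)=142
Option D: A[5] 17->2, delta=-15, new_sum=154+(-15)=139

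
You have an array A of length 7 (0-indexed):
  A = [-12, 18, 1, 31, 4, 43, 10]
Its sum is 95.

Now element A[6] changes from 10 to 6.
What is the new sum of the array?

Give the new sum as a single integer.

Answer: 91

Derivation:
Old value at index 6: 10
New value at index 6: 6
Delta = 6 - 10 = -4
New sum = old_sum + delta = 95 + (-4) = 91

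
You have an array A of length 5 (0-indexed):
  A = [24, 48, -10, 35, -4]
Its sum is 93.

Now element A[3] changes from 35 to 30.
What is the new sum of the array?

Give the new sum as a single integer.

Old value at index 3: 35
New value at index 3: 30
Delta = 30 - 35 = -5
New sum = old_sum + delta = 93 + (-5) = 88

Answer: 88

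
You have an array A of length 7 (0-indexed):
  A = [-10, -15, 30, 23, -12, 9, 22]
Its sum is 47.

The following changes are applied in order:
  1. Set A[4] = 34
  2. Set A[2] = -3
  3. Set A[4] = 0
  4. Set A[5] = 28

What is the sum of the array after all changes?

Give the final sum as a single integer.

Initial sum: 47
Change 1: A[4] -12 -> 34, delta = 46, sum = 93
Change 2: A[2] 30 -> -3, delta = -33, sum = 60
Change 3: A[4] 34 -> 0, delta = -34, sum = 26
Change 4: A[5] 9 -> 28, delta = 19, sum = 45

Answer: 45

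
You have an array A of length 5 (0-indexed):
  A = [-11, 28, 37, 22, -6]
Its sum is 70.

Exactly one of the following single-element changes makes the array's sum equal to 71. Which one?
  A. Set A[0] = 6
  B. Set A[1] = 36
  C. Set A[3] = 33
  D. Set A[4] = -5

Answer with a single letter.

Answer: D

Derivation:
Option A: A[0] -11->6, delta=17, new_sum=70+(17)=87
Option B: A[1] 28->36, delta=8, new_sum=70+(8)=78
Option C: A[3] 22->33, delta=11, new_sum=70+(11)=81
Option D: A[4] -6->-5, delta=1, new_sum=70+(1)=71 <-- matches target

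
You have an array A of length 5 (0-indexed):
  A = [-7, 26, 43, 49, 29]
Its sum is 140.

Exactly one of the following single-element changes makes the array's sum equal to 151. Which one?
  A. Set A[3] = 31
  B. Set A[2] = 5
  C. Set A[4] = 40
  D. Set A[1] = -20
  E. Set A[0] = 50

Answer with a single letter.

Answer: C

Derivation:
Option A: A[3] 49->31, delta=-18, new_sum=140+(-18)=122
Option B: A[2] 43->5, delta=-38, new_sum=140+(-38)=102
Option C: A[4] 29->40, delta=11, new_sum=140+(11)=151 <-- matches target
Option D: A[1] 26->-20, delta=-46, new_sum=140+(-46)=94
Option E: A[0] -7->50, delta=57, new_sum=140+(57)=197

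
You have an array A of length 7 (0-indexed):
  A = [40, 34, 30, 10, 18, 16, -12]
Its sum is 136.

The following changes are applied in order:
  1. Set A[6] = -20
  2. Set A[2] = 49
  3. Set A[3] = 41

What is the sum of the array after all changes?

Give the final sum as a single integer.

Initial sum: 136
Change 1: A[6] -12 -> -20, delta = -8, sum = 128
Change 2: A[2] 30 -> 49, delta = 19, sum = 147
Change 3: A[3] 10 -> 41, delta = 31, sum = 178

Answer: 178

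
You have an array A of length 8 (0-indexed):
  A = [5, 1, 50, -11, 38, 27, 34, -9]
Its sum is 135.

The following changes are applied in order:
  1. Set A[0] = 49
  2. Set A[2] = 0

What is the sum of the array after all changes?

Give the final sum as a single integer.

Answer: 129

Derivation:
Initial sum: 135
Change 1: A[0] 5 -> 49, delta = 44, sum = 179
Change 2: A[2] 50 -> 0, delta = -50, sum = 129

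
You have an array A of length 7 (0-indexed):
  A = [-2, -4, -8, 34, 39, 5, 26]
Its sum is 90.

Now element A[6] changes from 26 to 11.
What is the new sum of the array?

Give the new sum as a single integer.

Answer: 75

Derivation:
Old value at index 6: 26
New value at index 6: 11
Delta = 11 - 26 = -15
New sum = old_sum + delta = 90 + (-15) = 75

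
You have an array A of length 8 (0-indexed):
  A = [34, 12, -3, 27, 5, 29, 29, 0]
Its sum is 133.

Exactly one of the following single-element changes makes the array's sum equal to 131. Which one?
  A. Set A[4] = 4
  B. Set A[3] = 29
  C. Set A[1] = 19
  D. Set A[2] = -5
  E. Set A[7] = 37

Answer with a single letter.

Answer: D

Derivation:
Option A: A[4] 5->4, delta=-1, new_sum=133+(-1)=132
Option B: A[3] 27->29, delta=2, new_sum=133+(2)=135
Option C: A[1] 12->19, delta=7, new_sum=133+(7)=140
Option D: A[2] -3->-5, delta=-2, new_sum=133+(-2)=131 <-- matches target
Option E: A[7] 0->37, delta=37, new_sum=133+(37)=170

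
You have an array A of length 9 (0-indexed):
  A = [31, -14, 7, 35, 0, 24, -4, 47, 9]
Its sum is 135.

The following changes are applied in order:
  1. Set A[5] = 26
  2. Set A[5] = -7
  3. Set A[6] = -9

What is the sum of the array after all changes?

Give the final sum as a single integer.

Initial sum: 135
Change 1: A[5] 24 -> 26, delta = 2, sum = 137
Change 2: A[5] 26 -> -7, delta = -33, sum = 104
Change 3: A[6] -4 -> -9, delta = -5, sum = 99

Answer: 99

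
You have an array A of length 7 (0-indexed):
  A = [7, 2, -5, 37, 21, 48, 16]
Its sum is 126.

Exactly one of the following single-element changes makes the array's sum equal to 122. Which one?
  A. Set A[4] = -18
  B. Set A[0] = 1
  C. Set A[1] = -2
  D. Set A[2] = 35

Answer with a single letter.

Answer: C

Derivation:
Option A: A[4] 21->-18, delta=-39, new_sum=126+(-39)=87
Option B: A[0] 7->1, delta=-6, new_sum=126+(-6)=120
Option C: A[1] 2->-2, delta=-4, new_sum=126+(-4)=122 <-- matches target
Option D: A[2] -5->35, delta=40, new_sum=126+(40)=166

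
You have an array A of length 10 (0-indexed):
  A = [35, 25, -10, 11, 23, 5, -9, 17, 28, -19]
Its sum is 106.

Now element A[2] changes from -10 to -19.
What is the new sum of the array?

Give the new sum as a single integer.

Old value at index 2: -10
New value at index 2: -19
Delta = -19 - -10 = -9
New sum = old_sum + delta = 106 + (-9) = 97

Answer: 97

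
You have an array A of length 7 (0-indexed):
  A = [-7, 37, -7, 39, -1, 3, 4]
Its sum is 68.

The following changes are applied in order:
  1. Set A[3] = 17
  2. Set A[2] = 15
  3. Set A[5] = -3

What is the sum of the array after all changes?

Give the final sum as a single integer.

Initial sum: 68
Change 1: A[3] 39 -> 17, delta = -22, sum = 46
Change 2: A[2] -7 -> 15, delta = 22, sum = 68
Change 3: A[5] 3 -> -3, delta = -6, sum = 62

Answer: 62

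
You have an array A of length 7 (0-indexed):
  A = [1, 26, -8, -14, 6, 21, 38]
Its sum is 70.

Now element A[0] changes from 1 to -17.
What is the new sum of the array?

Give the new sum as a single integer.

Old value at index 0: 1
New value at index 0: -17
Delta = -17 - 1 = -18
New sum = old_sum + delta = 70 + (-18) = 52

Answer: 52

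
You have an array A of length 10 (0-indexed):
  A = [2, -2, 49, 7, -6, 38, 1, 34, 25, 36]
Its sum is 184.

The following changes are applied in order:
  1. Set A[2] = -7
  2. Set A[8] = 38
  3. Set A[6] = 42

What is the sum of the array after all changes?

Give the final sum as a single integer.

Initial sum: 184
Change 1: A[2] 49 -> -7, delta = -56, sum = 128
Change 2: A[8] 25 -> 38, delta = 13, sum = 141
Change 3: A[6] 1 -> 42, delta = 41, sum = 182

Answer: 182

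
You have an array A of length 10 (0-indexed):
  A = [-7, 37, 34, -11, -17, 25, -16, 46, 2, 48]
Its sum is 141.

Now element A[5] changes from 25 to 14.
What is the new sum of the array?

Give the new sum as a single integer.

Old value at index 5: 25
New value at index 5: 14
Delta = 14 - 25 = -11
New sum = old_sum + delta = 141 + (-11) = 130

Answer: 130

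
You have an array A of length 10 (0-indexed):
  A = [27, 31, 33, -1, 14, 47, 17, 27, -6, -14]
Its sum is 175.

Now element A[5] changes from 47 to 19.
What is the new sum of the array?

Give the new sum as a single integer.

Old value at index 5: 47
New value at index 5: 19
Delta = 19 - 47 = -28
New sum = old_sum + delta = 175 + (-28) = 147

Answer: 147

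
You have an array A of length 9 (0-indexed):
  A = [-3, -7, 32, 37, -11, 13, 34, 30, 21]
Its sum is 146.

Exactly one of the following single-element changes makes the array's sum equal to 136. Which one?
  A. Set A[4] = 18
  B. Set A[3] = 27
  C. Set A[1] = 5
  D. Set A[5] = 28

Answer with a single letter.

Option A: A[4] -11->18, delta=29, new_sum=146+(29)=175
Option B: A[3] 37->27, delta=-10, new_sum=146+(-10)=136 <-- matches target
Option C: A[1] -7->5, delta=12, new_sum=146+(12)=158
Option D: A[5] 13->28, delta=15, new_sum=146+(15)=161

Answer: B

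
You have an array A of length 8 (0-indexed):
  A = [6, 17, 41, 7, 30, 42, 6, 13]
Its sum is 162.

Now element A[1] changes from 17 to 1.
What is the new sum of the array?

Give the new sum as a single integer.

Old value at index 1: 17
New value at index 1: 1
Delta = 1 - 17 = -16
New sum = old_sum + delta = 162 + (-16) = 146

Answer: 146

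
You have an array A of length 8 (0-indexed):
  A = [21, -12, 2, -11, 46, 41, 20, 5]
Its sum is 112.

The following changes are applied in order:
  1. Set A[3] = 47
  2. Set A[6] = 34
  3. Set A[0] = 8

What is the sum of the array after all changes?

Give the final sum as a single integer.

Answer: 171

Derivation:
Initial sum: 112
Change 1: A[3] -11 -> 47, delta = 58, sum = 170
Change 2: A[6] 20 -> 34, delta = 14, sum = 184
Change 3: A[0] 21 -> 8, delta = -13, sum = 171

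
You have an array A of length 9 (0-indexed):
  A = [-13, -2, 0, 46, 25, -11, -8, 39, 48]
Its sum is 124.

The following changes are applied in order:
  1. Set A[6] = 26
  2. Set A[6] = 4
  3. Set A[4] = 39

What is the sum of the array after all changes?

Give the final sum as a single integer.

Initial sum: 124
Change 1: A[6] -8 -> 26, delta = 34, sum = 158
Change 2: A[6] 26 -> 4, delta = -22, sum = 136
Change 3: A[4] 25 -> 39, delta = 14, sum = 150

Answer: 150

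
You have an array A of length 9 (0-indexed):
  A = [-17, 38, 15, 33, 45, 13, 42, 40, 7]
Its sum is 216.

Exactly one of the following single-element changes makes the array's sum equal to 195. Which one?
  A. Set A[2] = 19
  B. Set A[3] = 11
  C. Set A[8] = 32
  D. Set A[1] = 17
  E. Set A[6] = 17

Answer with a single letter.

Option A: A[2] 15->19, delta=4, new_sum=216+(4)=220
Option B: A[3] 33->11, delta=-22, new_sum=216+(-22)=194
Option C: A[8] 7->32, delta=25, new_sum=216+(25)=241
Option D: A[1] 38->17, delta=-21, new_sum=216+(-21)=195 <-- matches target
Option E: A[6] 42->17, delta=-25, new_sum=216+(-25)=191

Answer: D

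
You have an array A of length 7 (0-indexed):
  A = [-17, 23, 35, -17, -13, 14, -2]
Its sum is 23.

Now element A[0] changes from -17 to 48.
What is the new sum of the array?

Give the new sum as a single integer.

Answer: 88

Derivation:
Old value at index 0: -17
New value at index 0: 48
Delta = 48 - -17 = 65
New sum = old_sum + delta = 23 + (65) = 88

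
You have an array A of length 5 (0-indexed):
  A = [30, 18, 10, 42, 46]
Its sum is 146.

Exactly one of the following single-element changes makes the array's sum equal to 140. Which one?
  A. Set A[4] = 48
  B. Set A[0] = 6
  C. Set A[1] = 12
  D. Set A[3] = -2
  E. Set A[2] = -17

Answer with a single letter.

Answer: C

Derivation:
Option A: A[4] 46->48, delta=2, new_sum=146+(2)=148
Option B: A[0] 30->6, delta=-24, new_sum=146+(-24)=122
Option C: A[1] 18->12, delta=-6, new_sum=146+(-6)=140 <-- matches target
Option D: A[3] 42->-2, delta=-44, new_sum=146+(-44)=102
Option E: A[2] 10->-17, delta=-27, new_sum=146+(-27)=119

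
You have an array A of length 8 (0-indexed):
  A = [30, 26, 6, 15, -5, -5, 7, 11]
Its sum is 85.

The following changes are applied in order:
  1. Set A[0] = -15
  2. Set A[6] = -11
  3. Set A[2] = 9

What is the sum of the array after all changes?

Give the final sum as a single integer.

Answer: 25

Derivation:
Initial sum: 85
Change 1: A[0] 30 -> -15, delta = -45, sum = 40
Change 2: A[6] 7 -> -11, delta = -18, sum = 22
Change 3: A[2] 6 -> 9, delta = 3, sum = 25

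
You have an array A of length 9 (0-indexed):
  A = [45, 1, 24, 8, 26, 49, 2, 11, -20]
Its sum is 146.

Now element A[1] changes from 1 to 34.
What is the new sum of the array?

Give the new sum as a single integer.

Old value at index 1: 1
New value at index 1: 34
Delta = 34 - 1 = 33
New sum = old_sum + delta = 146 + (33) = 179

Answer: 179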